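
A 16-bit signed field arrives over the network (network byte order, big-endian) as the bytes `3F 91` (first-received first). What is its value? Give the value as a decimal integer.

16273

Big-endian: lowest address holds the most-significant byte.
The bytes are already most-significant first: 0x3F91.
0x3F91 = 16273.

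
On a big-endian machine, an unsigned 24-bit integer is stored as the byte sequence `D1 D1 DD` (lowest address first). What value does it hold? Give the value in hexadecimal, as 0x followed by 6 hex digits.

0xD1D1DD

In big-endian order the high byte comes first in memory.
The bytes are already most-significant first: 0xD1D1DD.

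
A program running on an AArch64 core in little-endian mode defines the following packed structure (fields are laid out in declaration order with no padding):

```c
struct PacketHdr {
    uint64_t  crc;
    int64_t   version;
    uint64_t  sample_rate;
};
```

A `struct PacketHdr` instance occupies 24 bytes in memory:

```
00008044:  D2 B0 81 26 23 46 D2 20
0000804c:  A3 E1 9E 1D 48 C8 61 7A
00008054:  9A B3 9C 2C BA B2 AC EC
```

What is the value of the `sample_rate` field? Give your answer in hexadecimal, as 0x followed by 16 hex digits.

0xECACB2BA2C9CB39A

`sample_rate` follows `crc` (8 B), `version` (8 B), so it starts at offset 8 + 8 = 16 and occupies 8 bytes.
Bytes at offsets 16..23: 9A B3 9C 2C BA B2 AC EC.
Little-endian: lowest address holds the least-significant byte.
Reassemble most-significant byte first: EC AC B2 BA 2C 9C B3 9A → 0xECACB2BA2C9CB39A.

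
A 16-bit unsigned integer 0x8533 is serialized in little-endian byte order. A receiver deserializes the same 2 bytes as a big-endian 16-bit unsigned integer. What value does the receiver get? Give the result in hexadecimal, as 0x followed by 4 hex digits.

Stored little-endian, the bytes at ascending addresses are 33 85.
Read back as big-endian, the last byte is least significant, giving 0x3385.

0x3385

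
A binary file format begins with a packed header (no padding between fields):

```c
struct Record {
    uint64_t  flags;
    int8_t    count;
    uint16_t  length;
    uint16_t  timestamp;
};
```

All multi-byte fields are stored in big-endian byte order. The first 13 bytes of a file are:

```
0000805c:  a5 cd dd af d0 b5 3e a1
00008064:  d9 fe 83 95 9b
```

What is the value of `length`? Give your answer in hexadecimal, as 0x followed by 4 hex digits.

0xFE83

`length` follows `flags` (8 B), `count` (1 B), so it starts at offset 8 + 1 = 9 and occupies 2 bytes.
Bytes at offsets 9..10: FE 83.
In big-endian order the high byte comes first in memory.
The bytes are already most-significant first: 0xFE83.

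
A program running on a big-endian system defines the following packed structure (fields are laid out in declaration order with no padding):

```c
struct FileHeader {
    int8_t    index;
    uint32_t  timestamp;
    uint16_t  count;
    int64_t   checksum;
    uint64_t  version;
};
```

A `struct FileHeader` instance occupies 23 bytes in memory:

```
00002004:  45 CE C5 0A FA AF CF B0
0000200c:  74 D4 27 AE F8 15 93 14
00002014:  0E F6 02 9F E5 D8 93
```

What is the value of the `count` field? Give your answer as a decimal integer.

`count` follows `index` (1 B), `timestamp` (4 B), so it starts at offset 1 + 4 = 5 and occupies 2 bytes.
Bytes at offsets 5..6: AF CF.
Big-endian stores the most-significant byte at the lowest address.
The bytes are already most-significant first: 0xAFCF.
0xAFCF = 45007.

45007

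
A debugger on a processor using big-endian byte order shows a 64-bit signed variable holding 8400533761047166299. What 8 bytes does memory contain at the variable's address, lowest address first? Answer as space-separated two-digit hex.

74 94 B0 F2 9E E4 7D 5B

8400533761047166299 in hexadecimal, padded to 64 bits, is 0x7494B0F29EE47D5B.
Split into bytes (most-significant first): 74 94 B0 F2 9E E4 7D 5B.
In big-endian order the high byte comes first in memory.
So the memory order matches the most-significant-first order: 74 94 B0 F2 9E E4 7D 5B.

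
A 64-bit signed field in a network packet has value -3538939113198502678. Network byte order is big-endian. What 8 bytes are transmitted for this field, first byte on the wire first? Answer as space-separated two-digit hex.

CE E3 29 A0 6C 11 3C EA

Two's complement of -3538939113198502678 in 64 bits: 3538939113198502678 = 0x311CD65F93EEC316; invert → 0xCEE329A06C113CE9; add 1 → 0xCEE329A06C113CEA.
Split into bytes (most-significant first): CE E3 29 A0 6C 11 3C EA.
Big-endian: lowest address holds the most-significant byte.
So the memory order matches the most-significant-first order: CE E3 29 A0 6C 11 3C EA.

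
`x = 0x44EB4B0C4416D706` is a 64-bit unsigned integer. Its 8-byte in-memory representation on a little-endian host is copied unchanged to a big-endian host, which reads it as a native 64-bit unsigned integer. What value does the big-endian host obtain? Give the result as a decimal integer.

492887165740247876

Stored little-endian, the bytes at ascending addresses are 06 D7 16 44 0C 4B EB 44.
Read back as big-endian, the last byte is least significant, giving 0x06D716440C4BEB44.
0x06D716440C4BEB44 = 492887165740247876.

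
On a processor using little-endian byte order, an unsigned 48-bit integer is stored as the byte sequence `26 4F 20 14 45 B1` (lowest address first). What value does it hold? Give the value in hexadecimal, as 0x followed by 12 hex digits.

0xB14514204F26

Little-endian stores the least-significant byte at the lowest address.
Reassemble most-significant byte first: B1 45 14 20 4F 26 → 0xB14514204F26.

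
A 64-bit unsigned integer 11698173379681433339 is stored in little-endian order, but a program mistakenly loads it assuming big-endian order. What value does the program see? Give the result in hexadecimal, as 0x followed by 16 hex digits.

11698173379681433339 in 64-bit hexadecimal is 0xA25842B590D7B6FB.
Stored little-endian, the bytes at ascending addresses are FB B6 D7 90 B5 42 58 A2.
Read back as big-endian, the last byte is least significant, giving 0xFBB6D790B54258A2.

0xFBB6D790B54258A2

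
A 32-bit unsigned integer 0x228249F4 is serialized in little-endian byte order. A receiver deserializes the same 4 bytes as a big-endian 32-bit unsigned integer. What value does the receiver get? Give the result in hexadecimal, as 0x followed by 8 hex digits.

Stored little-endian, the bytes at ascending addresses are F4 49 82 22.
Read back as big-endian, the last byte is least significant, giving 0xF4498222.

0xF4498222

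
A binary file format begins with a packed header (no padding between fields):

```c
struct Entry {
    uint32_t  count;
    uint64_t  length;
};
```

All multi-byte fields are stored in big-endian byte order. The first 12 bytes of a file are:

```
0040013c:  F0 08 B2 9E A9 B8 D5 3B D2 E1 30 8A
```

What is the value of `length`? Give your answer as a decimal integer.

12229759241042342026

`length` follows `count` (4 bytes), so it starts at byte offset 4 and occupies 8 bytes.
Bytes at offsets 4..11: A9 B8 D5 3B D2 E1 30 8A.
Big-endian: lowest address holds the most-significant byte.
The bytes are already most-significant first: 0xA9B8D53BD2E1308A.
0xA9B8D53BD2E1308A = 12229759241042342026.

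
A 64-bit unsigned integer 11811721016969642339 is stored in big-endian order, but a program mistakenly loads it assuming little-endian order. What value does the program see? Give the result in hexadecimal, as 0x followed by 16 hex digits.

0x63C17D0AAFA9EBA3

11811721016969642339 in 64-bit hexadecimal is 0xA3EBA9AF0A7DC163.
Stored big-endian, the bytes at ascending addresses are A3 EB A9 AF 0A 7D C1 63.
Read back as little-endian, the first byte is least significant, giving 0x63C17D0AAFA9EBA3.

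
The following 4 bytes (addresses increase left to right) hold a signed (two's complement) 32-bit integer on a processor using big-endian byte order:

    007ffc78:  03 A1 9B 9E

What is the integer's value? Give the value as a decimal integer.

Big-endian: lowest address holds the most-significant byte.
The bytes are already most-significant first: 0x03A19B9E.
0x03A19B9E = 60922782.

60922782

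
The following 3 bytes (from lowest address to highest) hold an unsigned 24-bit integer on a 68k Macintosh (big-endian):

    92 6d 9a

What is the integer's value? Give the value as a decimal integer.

In big-endian order the high byte comes first in memory.
The bytes are already most-significant first: 0x926D9A.
0x926D9A = 9596314.

9596314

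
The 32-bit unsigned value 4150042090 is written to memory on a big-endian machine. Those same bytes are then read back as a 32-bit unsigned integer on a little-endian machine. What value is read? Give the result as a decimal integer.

3936181495

4150042090 in 32-bit hexadecimal is 0xF75C9DEA.
Stored big-endian, the bytes at ascending addresses are F7 5C 9D EA.
Read back as little-endian, the first byte is least significant, giving 0xEA9D5CF7.
0xEA9D5CF7 = 3936181495.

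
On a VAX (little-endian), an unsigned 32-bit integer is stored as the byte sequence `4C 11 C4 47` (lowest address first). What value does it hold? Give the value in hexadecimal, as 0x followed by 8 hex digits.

In little-endian order the low byte comes first in memory.
Reassemble most-significant byte first: 47 C4 11 4C → 0x47C4114C.

0x47C4114C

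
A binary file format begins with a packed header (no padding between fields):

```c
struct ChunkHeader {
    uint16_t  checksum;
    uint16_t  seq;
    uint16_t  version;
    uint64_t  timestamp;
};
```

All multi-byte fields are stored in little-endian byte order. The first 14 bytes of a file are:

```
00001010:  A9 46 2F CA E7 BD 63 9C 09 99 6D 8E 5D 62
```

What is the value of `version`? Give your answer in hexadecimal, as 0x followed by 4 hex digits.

`version` follows `checksum` (2 B), `seq` (2 B), so it starts at offset 2 + 2 = 4 and occupies 2 bytes.
Bytes at offsets 4..5: E7 BD.
In little-endian order the low byte comes first in memory.
Reassemble most-significant byte first: BD E7 → 0xBDE7.

0xBDE7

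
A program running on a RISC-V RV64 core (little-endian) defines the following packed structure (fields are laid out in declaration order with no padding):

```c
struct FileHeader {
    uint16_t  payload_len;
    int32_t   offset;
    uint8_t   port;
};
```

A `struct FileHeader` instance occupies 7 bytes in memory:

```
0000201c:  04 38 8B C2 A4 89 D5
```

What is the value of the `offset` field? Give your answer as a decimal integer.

`offset` follows `payload_len` (2 bytes), so it starts at byte offset 2 and occupies 4 bytes.
Bytes at offsets 2..5: 8B C2 A4 89.
In little-endian order the low byte comes first in memory.
Reassemble most-significant byte first: 89 A4 C2 8B → 0x89A4C28B.
Top bit is set, so as a signed 32-bit value this is 0x89A4C28B − 2^32 = -1985690997.

-1985690997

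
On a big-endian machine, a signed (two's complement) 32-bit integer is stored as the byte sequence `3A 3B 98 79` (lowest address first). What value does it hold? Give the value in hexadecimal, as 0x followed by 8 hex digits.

Big-endian stores the most-significant byte at the lowest address.
The bytes are already most-significant first: 0x3A3B9879.

0x3A3B9879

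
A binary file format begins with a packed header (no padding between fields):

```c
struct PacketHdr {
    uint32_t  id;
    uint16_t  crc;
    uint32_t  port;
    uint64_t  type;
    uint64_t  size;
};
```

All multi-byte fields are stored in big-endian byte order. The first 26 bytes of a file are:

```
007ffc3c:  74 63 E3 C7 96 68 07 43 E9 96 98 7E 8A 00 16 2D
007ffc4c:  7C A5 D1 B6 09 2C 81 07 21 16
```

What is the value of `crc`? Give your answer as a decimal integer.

38504

`crc` follows `id` (4 bytes), so it starts at byte offset 4 and occupies 2 bytes.
Bytes at offsets 4..5: 96 68.
Big-endian: lowest address holds the most-significant byte.
The bytes are already most-significant first: 0x9668.
0x9668 = 38504.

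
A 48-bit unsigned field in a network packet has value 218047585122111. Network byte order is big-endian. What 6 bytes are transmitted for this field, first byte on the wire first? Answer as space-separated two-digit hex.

C6 50 28 DA F7 3F

218047585122111 in hexadecimal, padded to 48 bits, is 0xC65028DAF73F.
Split into bytes (most-significant first): C6 50 28 DA F7 3F.
In big-endian order the high byte comes first in memory.
So the memory order matches the most-significant-first order: C6 50 28 DA F7 3F.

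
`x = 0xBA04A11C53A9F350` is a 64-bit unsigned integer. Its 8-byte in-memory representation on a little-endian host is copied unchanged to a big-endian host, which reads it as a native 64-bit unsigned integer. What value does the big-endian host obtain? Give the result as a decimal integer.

5833192116802618554

Stored little-endian, the bytes at ascending addresses are 50 F3 A9 53 1C A1 04 BA.
Read back as big-endian, the last byte is least significant, giving 0x50F3A9531CA104BA.
0x50F3A9531CA104BA = 5833192116802618554.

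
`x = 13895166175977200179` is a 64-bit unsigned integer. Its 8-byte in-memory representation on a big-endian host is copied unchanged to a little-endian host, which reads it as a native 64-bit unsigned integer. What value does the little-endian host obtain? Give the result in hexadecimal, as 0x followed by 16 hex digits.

13895166175977200179 in 64-bit hexadecimal is 0xC0D58C046E24DA33.
Stored big-endian, the bytes at ascending addresses are C0 D5 8C 04 6E 24 DA 33.
Read back as little-endian, the first byte is least significant, giving 0x33DA246E048CD5C0.

0x33DA246E048CD5C0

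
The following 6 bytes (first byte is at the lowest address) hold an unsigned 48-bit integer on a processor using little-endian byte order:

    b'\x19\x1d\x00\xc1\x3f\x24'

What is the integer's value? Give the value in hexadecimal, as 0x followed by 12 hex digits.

0x243FC1001D19

In little-endian order the low byte comes first in memory.
Reassemble most-significant byte first: 24 3F C1 00 1D 19 → 0x243FC1001D19.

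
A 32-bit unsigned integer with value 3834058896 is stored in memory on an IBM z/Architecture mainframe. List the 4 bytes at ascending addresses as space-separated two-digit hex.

E4 87 18 90

3834058896 in hexadecimal, padded to 32 bits, is 0xE4871890.
Split into bytes (most-significant first): E4 87 18 90.
In big-endian order the high byte comes first in memory.
So the memory order matches the most-significant-first order: E4 87 18 90.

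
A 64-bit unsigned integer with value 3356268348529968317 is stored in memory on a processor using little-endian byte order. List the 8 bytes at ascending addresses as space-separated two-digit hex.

3356268348529968317 in hexadecimal, padded to 64 bits, is 0x2E93DC47DD0404BD.
Split into bytes (most-significant first): 2E 93 DC 47 DD 04 04 BD.
In little-endian order the low byte comes first in memory.
So at ascending addresses the bytes are BD 04 04 DD 47 DC 93 2E.

BD 04 04 DD 47 DC 93 2E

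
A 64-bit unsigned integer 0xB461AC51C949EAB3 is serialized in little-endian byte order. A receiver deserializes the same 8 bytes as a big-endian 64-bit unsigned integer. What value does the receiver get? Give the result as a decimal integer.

12964255606346899892

Stored little-endian, the bytes at ascending addresses are B3 EA 49 C9 51 AC 61 B4.
Read back as big-endian, the last byte is least significant, giving 0xB3EA49C951AC61B4.
0xB3EA49C951AC61B4 = 12964255606346899892.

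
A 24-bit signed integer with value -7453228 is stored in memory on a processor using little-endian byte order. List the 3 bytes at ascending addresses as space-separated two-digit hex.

D4 45 8E

Two's complement of -7453228 in 24 bits: 7453228 = 0x71BA2C; invert → 0x8E45D3; add 1 → 0x8E45D4.
Split into bytes (most-significant first): 8E 45 D4.
Little-endian stores the least-significant byte at the lowest address.
So at ascending addresses the bytes are D4 45 8E.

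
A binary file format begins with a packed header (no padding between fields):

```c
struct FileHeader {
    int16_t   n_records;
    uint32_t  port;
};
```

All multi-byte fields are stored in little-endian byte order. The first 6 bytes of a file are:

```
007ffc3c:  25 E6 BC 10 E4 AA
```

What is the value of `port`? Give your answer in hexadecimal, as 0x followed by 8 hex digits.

0xAAE410BC

`port` follows `n_records` (2 bytes), so it starts at byte offset 2 and occupies 4 bytes.
Bytes at offsets 2..5: BC 10 E4 AA.
Little-endian stores the least-significant byte at the lowest address.
Reassemble most-significant byte first: AA E4 10 BC → 0xAAE410BC.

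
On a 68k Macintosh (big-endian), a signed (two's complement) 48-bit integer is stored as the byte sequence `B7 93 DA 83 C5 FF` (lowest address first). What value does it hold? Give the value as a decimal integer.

In big-endian order the high byte comes first in memory.
The bytes are already most-significant first: 0xB793DA83C5FF.
Top bit is set, so as a signed 48-bit value this is 0xB793DA83C5FF − 2^48 = -79629322566145.

-79629322566145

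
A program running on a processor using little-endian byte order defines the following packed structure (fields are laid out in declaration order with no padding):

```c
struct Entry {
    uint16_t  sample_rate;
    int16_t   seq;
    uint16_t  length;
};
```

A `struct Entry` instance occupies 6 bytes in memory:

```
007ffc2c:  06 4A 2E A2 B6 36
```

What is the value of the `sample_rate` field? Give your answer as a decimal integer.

`sample_rate` is the first field, at byte offset 0, occupying 2 bytes.
Bytes at offsets 0..1: 06 4A.
In little-endian order the low byte comes first in memory.
Reassemble most-significant byte first: 4A 06 → 0x4A06.
0x4A06 = 18950.

18950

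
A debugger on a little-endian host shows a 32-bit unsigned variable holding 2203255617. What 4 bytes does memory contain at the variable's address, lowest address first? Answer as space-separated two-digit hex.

41 03 53 83

2203255617 in hexadecimal, padded to 32 bits, is 0x83530341.
Split into bytes (most-significant first): 83 53 03 41.
Little-endian stores the least-significant byte at the lowest address.
So at ascending addresses the bytes are 41 03 53 83.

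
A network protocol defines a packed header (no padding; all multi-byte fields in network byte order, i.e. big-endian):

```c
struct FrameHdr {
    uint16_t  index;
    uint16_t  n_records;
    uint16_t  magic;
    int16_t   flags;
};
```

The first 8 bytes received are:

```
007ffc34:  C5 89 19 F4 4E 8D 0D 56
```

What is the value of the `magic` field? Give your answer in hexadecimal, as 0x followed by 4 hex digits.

0x4E8D

`magic` follows `index` (2 B), `n_records` (2 B), so it starts at offset 2 + 2 = 4 and occupies 2 bytes.
Bytes at offsets 4..5: 4E 8D.
Big-endian stores the most-significant byte at the lowest address.
The bytes are already most-significant first: 0x4E8D.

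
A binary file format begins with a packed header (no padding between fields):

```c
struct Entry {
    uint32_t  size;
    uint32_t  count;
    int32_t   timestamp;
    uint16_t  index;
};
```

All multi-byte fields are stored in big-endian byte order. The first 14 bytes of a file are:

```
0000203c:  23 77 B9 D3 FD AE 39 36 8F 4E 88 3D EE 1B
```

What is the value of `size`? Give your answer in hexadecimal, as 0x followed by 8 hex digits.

`size` is the first field, at byte offset 0, occupying 4 bytes.
Bytes at offsets 0..3: 23 77 B9 D3.
In big-endian order the high byte comes first in memory.
The bytes are already most-significant first: 0x2377B9D3.

0x2377B9D3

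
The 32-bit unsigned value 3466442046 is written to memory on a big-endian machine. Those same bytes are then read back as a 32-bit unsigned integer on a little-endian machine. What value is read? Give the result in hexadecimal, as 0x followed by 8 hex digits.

3466442046 in 32-bit hexadecimal is 0xCE9DB53E.
Stored big-endian, the bytes at ascending addresses are CE 9D B5 3E.
Read back as little-endian, the first byte is least significant, giving 0x3EB59DCE.

0x3EB59DCE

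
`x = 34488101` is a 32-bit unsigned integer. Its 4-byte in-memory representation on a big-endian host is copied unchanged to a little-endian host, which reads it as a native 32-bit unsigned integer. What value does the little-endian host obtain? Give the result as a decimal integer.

34488101 in 32-bit hexadecimal is 0x020E3F25.
Stored big-endian, the bytes at ascending addresses are 02 0E 3F 25.
Read back as little-endian, the first byte is least significant, giving 0x253F0E02.
0x253F0E02 = 624889346.

624889346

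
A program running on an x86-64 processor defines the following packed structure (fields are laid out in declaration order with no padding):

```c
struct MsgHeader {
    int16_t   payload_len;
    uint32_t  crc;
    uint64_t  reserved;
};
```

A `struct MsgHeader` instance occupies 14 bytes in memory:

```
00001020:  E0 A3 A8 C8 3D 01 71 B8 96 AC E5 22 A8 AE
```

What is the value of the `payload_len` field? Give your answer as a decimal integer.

-23584

`payload_len` is the first field, at byte offset 0, occupying 2 bytes.
Bytes at offsets 0..1: E0 A3.
Little-endian stores the least-significant byte at the lowest address.
Reassemble most-significant byte first: A3 E0 → 0xA3E0.
Top bit is set, so as a signed 16-bit value this is 0xA3E0 − 2^16 = -23584.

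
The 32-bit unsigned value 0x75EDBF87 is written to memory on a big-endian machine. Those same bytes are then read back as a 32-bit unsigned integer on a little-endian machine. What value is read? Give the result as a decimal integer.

2277502325

Stored big-endian, the bytes at ascending addresses are 75 ED BF 87.
Read back as little-endian, the first byte is least significant, giving 0x87BFED75.
0x87BFED75 = 2277502325.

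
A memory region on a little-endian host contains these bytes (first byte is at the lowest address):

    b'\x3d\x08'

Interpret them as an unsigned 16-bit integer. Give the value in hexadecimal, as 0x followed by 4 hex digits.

0x083D

Little-endian stores the least-significant byte at the lowest address.
Reassemble most-significant byte first: 08 3D → 0x083D.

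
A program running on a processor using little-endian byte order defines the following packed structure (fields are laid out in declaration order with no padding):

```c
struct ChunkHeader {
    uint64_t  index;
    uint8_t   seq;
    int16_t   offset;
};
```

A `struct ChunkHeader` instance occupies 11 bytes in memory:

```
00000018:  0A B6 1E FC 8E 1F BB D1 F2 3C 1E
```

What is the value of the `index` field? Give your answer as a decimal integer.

15112707673547519498

`index` is the first field, at byte offset 0, occupying 8 bytes.
Bytes at offsets 0..7: 0A B6 1E FC 8E 1F BB D1.
In little-endian order the low byte comes first in memory.
Reassemble most-significant byte first: D1 BB 1F 8E FC 1E B6 0A → 0xD1BB1F8EFC1EB60A.
0xD1BB1F8EFC1EB60A = 15112707673547519498.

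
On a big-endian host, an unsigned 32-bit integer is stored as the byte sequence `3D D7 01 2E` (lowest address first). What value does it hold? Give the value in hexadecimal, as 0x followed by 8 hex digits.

Big-endian: lowest address holds the most-significant byte.
The bytes are already most-significant first: 0x3DD7012E.

0x3DD7012E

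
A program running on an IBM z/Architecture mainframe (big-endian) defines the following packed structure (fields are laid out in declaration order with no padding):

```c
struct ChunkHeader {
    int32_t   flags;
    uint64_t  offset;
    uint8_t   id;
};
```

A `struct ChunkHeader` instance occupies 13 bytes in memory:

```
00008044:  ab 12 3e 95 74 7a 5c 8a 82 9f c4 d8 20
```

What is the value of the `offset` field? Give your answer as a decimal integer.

8393122605525091544

`offset` follows `flags` (4 bytes), so it starts at byte offset 4 and occupies 8 bytes.
Bytes at offsets 4..11: 74 7A 5C 8A 82 9F C4 D8.
Big-endian: lowest address holds the most-significant byte.
The bytes are already most-significant first: 0x747A5C8A829FC4D8.
0x747A5C8A829FC4D8 = 8393122605525091544.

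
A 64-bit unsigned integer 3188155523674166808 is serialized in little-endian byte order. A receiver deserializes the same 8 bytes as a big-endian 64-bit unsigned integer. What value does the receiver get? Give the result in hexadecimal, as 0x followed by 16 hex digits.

3188155523674166808 in 64-bit hexadecimal is 0x2C3E9A8EA54C5618.
Stored little-endian, the bytes at ascending addresses are 18 56 4C A5 8E 9A 3E 2C.
Read back as big-endian, the last byte is least significant, giving 0x18564CA58E9A3E2C.

0x18564CA58E9A3E2C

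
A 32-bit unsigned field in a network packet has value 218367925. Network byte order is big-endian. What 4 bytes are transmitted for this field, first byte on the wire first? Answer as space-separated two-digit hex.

218367925 in hexadecimal, padded to 32 bits, is 0x0D0407B5.
Split into bytes (most-significant first): 0D 04 07 B5.
Big-endian: lowest address holds the most-significant byte.
So the memory order matches the most-significant-first order: 0D 04 07 B5.

0D 04 07 B5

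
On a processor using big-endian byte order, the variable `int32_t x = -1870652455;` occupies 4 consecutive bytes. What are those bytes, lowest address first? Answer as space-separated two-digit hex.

90 80 1B D9

Two's complement of -1870652455 in 32 bits: 1870652455 = 0x6F7FE427; invert → 0x90801BD8; add 1 → 0x90801BD9.
Split into bytes (most-significant first): 90 80 1B D9.
Big-endian stores the most-significant byte at the lowest address.
So the memory order matches the most-significant-first order: 90 80 1B D9.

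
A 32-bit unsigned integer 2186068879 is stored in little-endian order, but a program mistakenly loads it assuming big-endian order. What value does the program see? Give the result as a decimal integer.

2186068879 in 32-bit hexadecimal is 0x824CC38F.
Stored little-endian, the bytes at ascending addresses are 8F C3 4C 82.
Read back as big-endian, the last byte is least significant, giving 0x8FC34C82.
0x8FC34C82 = 2411940994.

2411940994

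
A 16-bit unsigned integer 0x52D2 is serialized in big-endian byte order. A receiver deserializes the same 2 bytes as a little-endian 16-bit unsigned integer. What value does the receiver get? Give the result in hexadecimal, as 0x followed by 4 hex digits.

Stored big-endian, the bytes at ascending addresses are 52 D2.
Read back as little-endian, the first byte is least significant, giving 0xD252.

0xD252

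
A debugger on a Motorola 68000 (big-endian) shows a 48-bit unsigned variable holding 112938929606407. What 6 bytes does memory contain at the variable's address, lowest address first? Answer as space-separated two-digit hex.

112938929606407 in hexadecimal, padded to 48 bits, is 0x66B7A4C7CF07.
Split into bytes (most-significant first): 66 B7 A4 C7 CF 07.
Big-endian: lowest address holds the most-significant byte.
So the memory order matches the most-significant-first order: 66 B7 A4 C7 CF 07.

66 B7 A4 C7 CF 07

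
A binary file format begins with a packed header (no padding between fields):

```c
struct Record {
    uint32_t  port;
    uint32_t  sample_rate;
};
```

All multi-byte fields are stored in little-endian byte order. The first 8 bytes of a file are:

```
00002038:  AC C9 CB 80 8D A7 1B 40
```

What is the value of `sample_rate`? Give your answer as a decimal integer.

1075554189

`sample_rate` follows `port` (4 bytes), so it starts at byte offset 4 and occupies 4 bytes.
Bytes at offsets 4..7: 8D A7 1B 40.
In little-endian order the low byte comes first in memory.
Reassemble most-significant byte first: 40 1B A7 8D → 0x401BA78D.
0x401BA78D = 1075554189.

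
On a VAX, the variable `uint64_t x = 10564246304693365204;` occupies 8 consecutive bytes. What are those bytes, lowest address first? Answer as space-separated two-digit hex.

10564246304693365204 in hexadecimal, padded to 64 bits, is 0x929BBE0AD6FB29D4.
Split into bytes (most-significant first): 92 9B BE 0A D6 FB 29 D4.
Little-endian stores the least-significant byte at the lowest address.
So at ascending addresses the bytes are D4 29 FB D6 0A BE 9B 92.

D4 29 FB D6 0A BE 9B 92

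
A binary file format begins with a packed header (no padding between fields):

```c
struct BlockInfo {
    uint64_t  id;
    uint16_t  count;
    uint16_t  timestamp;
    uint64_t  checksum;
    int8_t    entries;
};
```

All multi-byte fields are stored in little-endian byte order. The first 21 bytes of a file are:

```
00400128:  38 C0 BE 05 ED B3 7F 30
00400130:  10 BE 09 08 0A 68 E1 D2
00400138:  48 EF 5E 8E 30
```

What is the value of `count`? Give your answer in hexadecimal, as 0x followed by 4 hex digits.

`count` follows `id` (8 bytes), so it starts at byte offset 8 and occupies 2 bytes.
Bytes at offsets 8..9: 10 BE.
Little-endian stores the least-significant byte at the lowest address.
Reassemble most-significant byte first: BE 10 → 0xBE10.

0xBE10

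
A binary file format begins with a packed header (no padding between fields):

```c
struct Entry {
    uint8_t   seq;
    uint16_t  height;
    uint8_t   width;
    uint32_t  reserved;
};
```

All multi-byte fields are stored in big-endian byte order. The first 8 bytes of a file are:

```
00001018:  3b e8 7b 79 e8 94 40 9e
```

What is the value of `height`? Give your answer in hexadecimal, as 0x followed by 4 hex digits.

`height` follows `seq` (1 byte), so it starts at byte offset 1 and occupies 2 bytes.
Bytes at offsets 1..2: E8 7B.
Big-endian stores the most-significant byte at the lowest address.
The bytes are already most-significant first: 0xE87B.

0xE87B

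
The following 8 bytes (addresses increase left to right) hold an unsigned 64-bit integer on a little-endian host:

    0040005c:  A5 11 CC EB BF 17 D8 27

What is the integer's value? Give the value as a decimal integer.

2871070875510903205

Little-endian: lowest address holds the least-significant byte.
Reassemble most-significant byte first: 27 D8 17 BF EB CC 11 A5 → 0x27D817BFEBCC11A5.
0x27D817BFEBCC11A5 = 2871070875510903205.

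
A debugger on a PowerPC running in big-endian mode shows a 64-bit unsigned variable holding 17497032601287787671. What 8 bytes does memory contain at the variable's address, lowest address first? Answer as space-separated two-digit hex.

17497032601287787671 in hexadecimal, padded to 64 bits, is 0xF2D1F27297300497.
Split into bytes (most-significant first): F2 D1 F2 72 97 30 04 97.
Big-endian: lowest address holds the most-significant byte.
So the memory order matches the most-significant-first order: F2 D1 F2 72 97 30 04 97.

F2 D1 F2 72 97 30 04 97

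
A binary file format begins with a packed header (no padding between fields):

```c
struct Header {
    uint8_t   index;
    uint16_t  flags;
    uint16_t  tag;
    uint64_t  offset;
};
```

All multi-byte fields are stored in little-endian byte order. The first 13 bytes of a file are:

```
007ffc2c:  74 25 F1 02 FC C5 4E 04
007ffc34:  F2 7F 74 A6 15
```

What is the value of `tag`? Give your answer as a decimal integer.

64514

`tag` follows `index` (1 B), `flags` (2 B), so it starts at offset 1 + 2 = 3 and occupies 2 bytes.
Bytes at offsets 3..4: 02 FC.
Little-endian stores the least-significant byte at the lowest address.
Reassemble most-significant byte first: FC 02 → 0xFC02.
0xFC02 = 64514.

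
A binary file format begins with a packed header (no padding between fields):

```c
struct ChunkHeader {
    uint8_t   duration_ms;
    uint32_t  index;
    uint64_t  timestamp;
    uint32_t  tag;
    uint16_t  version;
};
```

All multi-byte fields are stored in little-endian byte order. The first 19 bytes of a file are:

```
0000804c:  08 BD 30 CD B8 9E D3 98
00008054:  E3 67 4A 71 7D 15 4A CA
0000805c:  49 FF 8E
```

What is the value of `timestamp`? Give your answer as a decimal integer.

`timestamp` follows `duration_ms` (1 B), `index` (4 B), so it starts at offset 1 + 4 = 5 and occupies 8 bytes.
Bytes at offsets 5..12: 9E D3 98 E3 67 4A 71 7D.
Little-endian: lowest address holds the least-significant byte.
Reassemble most-significant byte first: 7D 71 4A 67 E3 98 D3 9E → 0x7D714A67E398D39E.
0x7D714A67E398D39E = 9039087737169826718.

9039087737169826718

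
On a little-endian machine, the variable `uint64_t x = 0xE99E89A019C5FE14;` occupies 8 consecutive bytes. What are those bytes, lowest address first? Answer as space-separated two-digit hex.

14 FE C5 19 A0 89 9E E9

Split into bytes (most-significant first): E9 9E 89 A0 19 C5 FE 14.
Little-endian stores the least-significant byte at the lowest address.
So at ascending addresses the bytes are 14 FE C5 19 A0 89 9E E9.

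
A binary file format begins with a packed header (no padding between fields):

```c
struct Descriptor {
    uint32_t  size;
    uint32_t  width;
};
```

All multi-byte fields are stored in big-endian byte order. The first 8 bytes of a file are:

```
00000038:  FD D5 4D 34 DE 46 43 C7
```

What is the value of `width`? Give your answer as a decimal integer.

3729146823

`width` follows `size` (4 bytes), so it starts at byte offset 4 and occupies 4 bytes.
Bytes at offsets 4..7: DE 46 43 C7.
Big-endian stores the most-significant byte at the lowest address.
The bytes are already most-significant first: 0xDE4643C7.
0xDE4643C7 = 3729146823.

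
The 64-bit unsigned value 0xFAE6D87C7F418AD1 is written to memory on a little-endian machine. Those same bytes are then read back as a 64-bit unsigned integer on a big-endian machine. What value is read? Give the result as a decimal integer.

Stored little-endian, the bytes at ascending addresses are D1 8A 41 7F 7C D8 E6 FA.
Read back as big-endian, the last byte is least significant, giving 0xD18A417F7CD8E6FA.
0xD18A417F7CD8E6FA = 15098952716524250874.

15098952716524250874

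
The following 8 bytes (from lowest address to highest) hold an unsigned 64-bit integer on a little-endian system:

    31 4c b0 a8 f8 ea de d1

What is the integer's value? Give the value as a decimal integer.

15122782952459619377

In little-endian order the low byte comes first in memory.
Reassemble most-significant byte first: D1 DE EA F8 A8 B0 4C 31 → 0xD1DEEAF8A8B04C31.
0xD1DEEAF8A8B04C31 = 15122782952459619377.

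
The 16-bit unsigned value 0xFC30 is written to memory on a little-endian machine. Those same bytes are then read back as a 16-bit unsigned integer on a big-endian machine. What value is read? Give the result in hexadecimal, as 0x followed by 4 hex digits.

0x30FC

Stored little-endian, the bytes at ascending addresses are 30 FC.
Read back as big-endian, the last byte is least significant, giving 0x30FC.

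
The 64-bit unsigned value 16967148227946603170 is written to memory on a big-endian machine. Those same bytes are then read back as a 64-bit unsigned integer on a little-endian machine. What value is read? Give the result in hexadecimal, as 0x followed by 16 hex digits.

0xA2E227E26A6B77EB

16967148227946603170 in 64-bit hexadecimal is 0xEB776B6AE227E2A2.
Stored big-endian, the bytes at ascending addresses are EB 77 6B 6A E2 27 E2 A2.
Read back as little-endian, the first byte is least significant, giving 0xA2E227E26A6B77EB.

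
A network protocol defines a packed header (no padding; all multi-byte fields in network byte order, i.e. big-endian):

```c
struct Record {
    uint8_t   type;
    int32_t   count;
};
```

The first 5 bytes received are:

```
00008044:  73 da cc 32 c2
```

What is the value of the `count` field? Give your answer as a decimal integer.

`count` follows `type` (1 byte), so it starts at byte offset 1 and occupies 4 bytes.
Bytes at offsets 1..4: DA CC 32 C2.
In big-endian order the high byte comes first in memory.
The bytes are already most-significant first: 0xDACC32C2.
Top bit is set, so as a signed 32-bit value this is 0xDACC32C2 − 2^32 = -624151870.

-624151870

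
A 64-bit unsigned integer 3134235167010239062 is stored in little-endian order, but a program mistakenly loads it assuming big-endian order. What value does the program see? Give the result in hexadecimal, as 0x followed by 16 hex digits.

0x56B22E4C470A7F2B

3134235167010239062 in 64-bit hexadecimal is 0x2B7F0A474C2EB256.
Stored little-endian, the bytes at ascending addresses are 56 B2 2E 4C 47 0A 7F 2B.
Read back as big-endian, the last byte is least significant, giving 0x56B22E4C470A7F2B.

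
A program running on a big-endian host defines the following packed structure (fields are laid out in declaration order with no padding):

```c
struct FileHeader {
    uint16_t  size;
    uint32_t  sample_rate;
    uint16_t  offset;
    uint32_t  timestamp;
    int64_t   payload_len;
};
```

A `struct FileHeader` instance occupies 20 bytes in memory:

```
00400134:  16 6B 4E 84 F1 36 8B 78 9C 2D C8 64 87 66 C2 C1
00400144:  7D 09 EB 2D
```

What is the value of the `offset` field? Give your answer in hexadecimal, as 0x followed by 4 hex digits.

`offset` follows `size` (2 B), `sample_rate` (4 B), so it starts at offset 2 + 4 = 6 and occupies 2 bytes.
Bytes at offsets 6..7: 8B 78.
Big-endian: lowest address holds the most-significant byte.
The bytes are already most-significant first: 0x8B78.

0x8B78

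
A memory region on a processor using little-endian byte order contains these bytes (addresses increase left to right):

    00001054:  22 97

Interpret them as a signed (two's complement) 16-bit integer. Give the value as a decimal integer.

-26846

Little-endian: lowest address holds the least-significant byte.
Reassemble most-significant byte first: 97 22 → 0x9722.
Top bit is set, so as a signed 16-bit value this is 0x9722 − 2^16 = -26846.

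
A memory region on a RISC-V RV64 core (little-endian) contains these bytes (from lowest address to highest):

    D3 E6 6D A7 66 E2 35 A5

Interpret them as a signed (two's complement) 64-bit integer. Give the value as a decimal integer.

Little-endian: lowest address holds the least-significant byte.
Reassemble most-significant byte first: A5 35 E2 66 A7 6D E6 D3 → 0xA535E266A76DE6D3.
Top bit is set, so as a signed 64-bit value this is 0xA535E266A76DE6D3 − 2^64 = -6542073953162238253.

-6542073953162238253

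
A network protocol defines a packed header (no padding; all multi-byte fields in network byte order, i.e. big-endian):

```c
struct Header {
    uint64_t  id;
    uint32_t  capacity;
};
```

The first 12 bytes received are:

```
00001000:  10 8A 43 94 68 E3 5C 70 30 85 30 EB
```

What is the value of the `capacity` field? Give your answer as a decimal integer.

814035179

`capacity` follows `id` (8 bytes), so it starts at byte offset 8 and occupies 4 bytes.
Bytes at offsets 8..11: 30 85 30 EB.
In big-endian order the high byte comes first in memory.
The bytes are already most-significant first: 0x308530EB.
0x308530EB = 814035179.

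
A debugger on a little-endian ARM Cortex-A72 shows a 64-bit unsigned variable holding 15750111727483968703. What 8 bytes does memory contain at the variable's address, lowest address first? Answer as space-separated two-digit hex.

15750111727483968703 in hexadecimal, padded to 64 bits, is 0xDA93A32B21655CBF.
Split into bytes (most-significant first): DA 93 A3 2B 21 65 5C BF.
In little-endian order the low byte comes first in memory.
So at ascending addresses the bytes are BF 5C 65 21 2B A3 93 DA.

BF 5C 65 21 2B A3 93 DA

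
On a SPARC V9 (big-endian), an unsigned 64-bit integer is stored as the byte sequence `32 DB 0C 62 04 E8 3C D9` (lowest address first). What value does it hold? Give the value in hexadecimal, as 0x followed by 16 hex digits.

0x32DB0C6204E83CD9

Big-endian: lowest address holds the most-significant byte.
The bytes are already most-significant first: 0x32DB0C6204E83CD9.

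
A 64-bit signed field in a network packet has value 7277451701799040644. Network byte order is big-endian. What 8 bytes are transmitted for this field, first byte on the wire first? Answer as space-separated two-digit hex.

7277451701799040644 in hexadecimal, padded to 64 bits, is 0x64FEB3C3E3CB3684.
Split into bytes (most-significant first): 64 FE B3 C3 E3 CB 36 84.
Big-endian stores the most-significant byte at the lowest address.
So the memory order matches the most-significant-first order: 64 FE B3 C3 E3 CB 36 84.

64 FE B3 C3 E3 CB 36 84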